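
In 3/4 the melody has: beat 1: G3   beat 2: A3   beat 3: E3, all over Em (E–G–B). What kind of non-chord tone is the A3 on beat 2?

Escape tone.

The harmony at that moment is E minor triad (E, G, B); A3 is not a chord tone.
It is approached by step up from G3 and left by leap down to E3.
Step in, leap out, on a weak beat — an escape tone.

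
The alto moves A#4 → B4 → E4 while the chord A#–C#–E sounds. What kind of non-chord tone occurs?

B4 is an escape tone.

The harmony at that moment is A# diminished triad (A#, C#, E); B4 is not a chord tone.
It is approached by step up from A#4 and left by leap down to E4.
Step in, leap out — an escape tone.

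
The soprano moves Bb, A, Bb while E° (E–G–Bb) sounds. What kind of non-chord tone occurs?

A is a neighbor tone.

The harmony at that moment is E diminished triad (E, G, Bb); A is not a chord tone.
It is approached by step down from Bb and left by step up to Bb.
Step away and step back to the same note — a neighbor tone (lower neighbor).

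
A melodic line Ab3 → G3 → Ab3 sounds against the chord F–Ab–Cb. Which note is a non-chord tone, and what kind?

G3 is a neighbor tone.

The harmony at that moment is F diminished triad (F, Ab, Cb); G3 is not a chord tone.
It is approached by step down from Ab3 and left by step up to Ab3.
Step away and step back to the same note — a neighbor tone (lower neighbor).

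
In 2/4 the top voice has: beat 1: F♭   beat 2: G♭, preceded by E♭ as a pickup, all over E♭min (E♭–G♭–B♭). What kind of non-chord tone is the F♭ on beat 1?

The harmony at that moment is E♭ minor triad (E♭, G♭, B♭); F♭ is not a chord tone.
It is approached by step up from E♭ and left by step up to G♭.
Step in, step out in the same direction — a passing tone.

Passing tone.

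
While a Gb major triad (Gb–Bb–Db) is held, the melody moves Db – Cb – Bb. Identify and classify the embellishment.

The harmony at that moment is Gb major triad (Gb, Bb, Db); Cb is not a chord tone.
It is approached by step down from Db and left by step down to Bb.
Step in, step out in the same direction — a passing tone.

Cb is a passing tone.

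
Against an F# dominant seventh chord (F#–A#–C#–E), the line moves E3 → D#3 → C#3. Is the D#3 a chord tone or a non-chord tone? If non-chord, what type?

Non-chord tone — a passing tone.

The harmony at that moment is F# dominant seventh chord (F#, A#, C#, E); D#3 is not a chord tone.
It is approached by step down from E3 and left by step down to C#3.
Step in, step out in the same direction — a passing tone.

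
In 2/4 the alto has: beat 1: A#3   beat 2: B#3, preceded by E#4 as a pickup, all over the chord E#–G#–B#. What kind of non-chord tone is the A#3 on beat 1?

The harmony at that moment is E# minor triad (E#, G#, B#); A#3 is not a chord tone.
It is approached by leap down from E#4 and left by step up to B#3.
Leap in, step out, metrically accented — an appoggiatura.

Appoggiatura.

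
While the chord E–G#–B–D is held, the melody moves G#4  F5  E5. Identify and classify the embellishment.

The harmony at that moment is E dominant seventh chord (E, G#, B, D); F5 is not a chord tone.
It is approached by leap up from G#4 and left by step down to E5.
Leap in, step out — an appoggiatura.

F5 is an appoggiatura.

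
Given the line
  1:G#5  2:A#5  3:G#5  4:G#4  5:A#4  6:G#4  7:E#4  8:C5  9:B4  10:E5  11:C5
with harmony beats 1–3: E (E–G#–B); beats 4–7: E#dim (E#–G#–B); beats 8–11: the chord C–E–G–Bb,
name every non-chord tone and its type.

The harmony at that moment is E major triad (E, G#, B); A#5 is not a chord tone.
It is approached by step up from G#5 and left by step down to G#5.
Step away and step back to the same note — a neighbor tone (upper neighbor).
The harmony at that moment is E# diminished triad (E#, G#, B); A#4 is not a chord tone.
It is approached by step up from G#4 and left by step down to G#4.
Step away and step back to the same note — a neighbor tone (upper neighbor).
The harmony at that moment is C dominant seventh chord (C, E, G, Bb); B4 is not a chord tone.
It is approached by step down from C5 and left by leap up to E5.
Step in, leap out — an escape tone.

A#5 (beat 2) — neighbor tone; A#4 (beat 5) — neighbor tone; B4 (beat 9) — escape tone.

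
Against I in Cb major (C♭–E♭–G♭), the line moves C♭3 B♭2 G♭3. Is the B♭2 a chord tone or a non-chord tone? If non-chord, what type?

The harmony at that moment is C♭ major triad (C♭, E♭, G♭); B♭2 is not a chord tone.
It is approached by step down from C♭3 and left by leap up to G♭3.
Step in, leap out — an escape tone.

Non-chord tone — an escape tone.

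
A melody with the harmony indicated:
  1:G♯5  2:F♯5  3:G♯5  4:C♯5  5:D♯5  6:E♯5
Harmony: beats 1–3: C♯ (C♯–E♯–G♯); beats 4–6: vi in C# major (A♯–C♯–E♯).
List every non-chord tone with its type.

The harmony at that moment is C♯ major triad (C♯, E♯, G♯); F♯5 is not a chord tone.
It is approached by step down from G♯5 and left by step up to G♯5.
Step away and step back to the same note — a neighbor tone (lower neighbor).
The harmony at that moment is A♯ minor triad (A♯, C♯, E♯); D♯5 is not a chord tone.
It is approached by step up from C♯5 and left by step up to E♯5.
Step in, step out in the same direction — a passing tone.

F♯5 (beat 2) — neighbor tone; D♯5 (beat 5) — passing tone.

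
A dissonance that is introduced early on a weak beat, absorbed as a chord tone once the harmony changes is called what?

Anticipation.

Approach: ahead of the chord change (typically by step), so it is dissonant against the current harmony. Departure: none — the same pitch is restated or held and is a chord tone of the new harmony.
Dissonant first, consonant once the harmony catches up: the note simply arrives early — an anticipation. (The reverse timing, consonant first and dissonant after the change, would be a suspension or retardation.)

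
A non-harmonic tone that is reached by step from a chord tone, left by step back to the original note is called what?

Approach: by step. Departure: by step in the opposite direction, back to the starting pitch.
Stepwise on both sides but reversing to return to the same chord tone — a neighbor tone. (Had it continued onward in the same direction it would be a passing tone instead.)

Neighbor tone.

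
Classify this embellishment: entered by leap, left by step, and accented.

Approach: by leap. Departure: by step. Metric position: strong.
Leap in, step out, in a metrically strong position — an appoggiatura. (It is the mirror image of the escape tone, which steps in and leaps out from a weak position.)

Appoggiatura.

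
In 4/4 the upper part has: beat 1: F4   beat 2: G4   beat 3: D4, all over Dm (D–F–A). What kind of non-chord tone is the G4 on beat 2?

Escape tone.

The harmony at that moment is D minor triad (D, F, A); G4 is not a chord tone.
It is approached by step up from F4 and left by leap down to D4.
Step in, leap out, on a weak beat — an escape tone.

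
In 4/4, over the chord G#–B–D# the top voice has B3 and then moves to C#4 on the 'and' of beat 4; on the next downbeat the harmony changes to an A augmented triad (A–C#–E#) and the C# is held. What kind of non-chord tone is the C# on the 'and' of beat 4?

Anticipation.

The harmony at that moment is G# minor triad (G#, B, D#); C#4 is not a chord tone.
It is approached by step up from B3 and then sustained as the same pitch into the next harmony.
Arriving early and becoming a chord tone when the harmony changes — an anticipation.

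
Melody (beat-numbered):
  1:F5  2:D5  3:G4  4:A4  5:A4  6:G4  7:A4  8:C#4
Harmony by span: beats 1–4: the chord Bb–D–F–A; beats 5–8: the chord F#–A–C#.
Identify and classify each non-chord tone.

The harmony at that moment is Bb major seventh chord (Bb, D, F, A); G4 is not a chord tone.
It is approached by leap down from D5 and left by step up to A4.
Leap in, step out — an appoggiatura.
The harmony at that moment is F# minor triad (F#, A, C#); G4 is not a chord tone.
It is approached by step down from A4 and left by step up to A4.
Step away and step back to the same note — a neighbor tone (lower neighbor).

G4 (beat 3) — appoggiatura; G4 (beat 6) — neighbor tone.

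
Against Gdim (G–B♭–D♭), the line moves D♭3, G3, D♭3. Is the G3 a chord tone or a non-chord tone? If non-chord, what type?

G diminished triad contains G, B♭, D♭; G is the root, so it is a chord tone.

Chord tone (the root of G diminished triad).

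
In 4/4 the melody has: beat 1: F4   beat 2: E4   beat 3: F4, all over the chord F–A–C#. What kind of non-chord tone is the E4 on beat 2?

The harmony at that moment is F augmented triad (F, A, C#); E4 is not a chord tone.
It is approached by step down from F4 and left by step up to F4.
Step away and step back to the same note — a neighbor tone (lower neighbor).

Lower neighbor tone.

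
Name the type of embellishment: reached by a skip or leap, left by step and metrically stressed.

Approach: by leap. Departure: by step. Metric position: strong.
Leap in, step out, in a metrically strong position — an appoggiatura. (It is the mirror image of the escape tone, which steps in and leaps out from a weak position.)

Appoggiatura.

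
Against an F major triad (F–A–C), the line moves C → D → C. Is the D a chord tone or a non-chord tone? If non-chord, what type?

The harmony at that moment is F major triad (F, A, C); D is not a chord tone.
It is approached by step up from C and left by step down to C.
Step away and step back to the same note — a neighbor tone (upper neighbor).

Non-chord tone — a neighbor tone.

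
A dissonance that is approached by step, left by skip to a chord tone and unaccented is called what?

Approach: by step. Departure: by leap. Metric position: weak.
Step in, leap out, from a weak position — an escape tone (échappée). (It is the mirror image of the appoggiatura, which leaps in and steps out on a strong beat.)

Escape tone.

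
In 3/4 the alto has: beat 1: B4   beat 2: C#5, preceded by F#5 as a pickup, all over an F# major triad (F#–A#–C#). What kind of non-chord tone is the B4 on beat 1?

The harmony at that moment is F# major triad (F#, A#, C#); B4 is not a chord tone.
It is approached by leap down from F#5 and left by step up to C#5.
Leap in, step out, metrically accented — an appoggiatura.

Appoggiatura.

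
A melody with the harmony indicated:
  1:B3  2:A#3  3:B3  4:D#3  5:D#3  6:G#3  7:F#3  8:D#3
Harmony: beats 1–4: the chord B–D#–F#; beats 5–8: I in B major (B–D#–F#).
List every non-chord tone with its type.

The harmony at that moment is B major triad (B, D#, F#); A#3 is not a chord tone.
It is approached by step down from B3 and left by step up to B3.
Step away and step back to the same note — a neighbor tone (lower neighbor).
The harmony at that moment is B major triad (B, D#, F#); G#3 is not a chord tone.
It is approached by leap up from D#3 and left by step down to F#3.
Leap in, step out — an appoggiatura.

A#3 (beat 2) — neighbor tone; G#3 (beat 6) — appoggiatura.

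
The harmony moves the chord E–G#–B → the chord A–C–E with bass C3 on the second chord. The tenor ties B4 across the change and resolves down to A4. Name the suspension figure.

At the second chord the bass is C3. The suspended B4 lies a seventh above the bass; after resolving down by step to A4, the interval above the bass becomes a sixth.
Suspension figures are named by those two intervals: 7–6.

7–6 suspension.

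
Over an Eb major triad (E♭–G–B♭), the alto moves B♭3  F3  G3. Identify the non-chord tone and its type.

F3 is an appoggiatura.

The harmony at that moment is E♭ major triad (E♭, G, B♭); F3 is not a chord tone.
It is approached by leap down from B♭3 and left by step up to G3.
Leap in, step out — an appoggiatura.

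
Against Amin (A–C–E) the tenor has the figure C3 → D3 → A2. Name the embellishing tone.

D3 is an escape tone.

The harmony at that moment is A minor triad (A, C, E); D3 is not a chord tone.
It is approached by step up from C3 and left by leap down to A2.
Step in, leap out — an escape tone.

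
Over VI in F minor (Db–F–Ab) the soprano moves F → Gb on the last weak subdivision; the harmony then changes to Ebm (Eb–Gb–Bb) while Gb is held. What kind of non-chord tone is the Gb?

Gb is an anticipation.

The harmony at that moment is Db major triad (Db, F, Ab); Gb is not a chord tone.
It is approached by step up from F and then sustained as the same pitch into the next harmony.
Arriving early and becoming a chord tone when the harmony changes — an anticipation.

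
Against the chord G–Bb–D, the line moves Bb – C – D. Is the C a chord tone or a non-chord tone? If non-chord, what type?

The harmony at that moment is G minor triad (G, Bb, D); C is not a chord tone.
It is approached by step up from Bb and left by step up to D.
Step in, step out in the same direction — a passing tone.

Non-chord tone — a passing tone.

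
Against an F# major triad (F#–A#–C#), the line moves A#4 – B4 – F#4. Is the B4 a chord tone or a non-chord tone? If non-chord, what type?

The harmony at that moment is F# major triad (F#, A#, C#); B4 is not a chord tone.
It is approached by step up from A#4 and left by leap down to F#4.
Step in, leap out — an escape tone.

Non-chord tone — an escape tone.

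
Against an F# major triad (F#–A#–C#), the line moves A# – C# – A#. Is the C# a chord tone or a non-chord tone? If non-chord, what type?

F# major triad contains F#, A#, C#; C# is the fifth, so it is a chord tone.

Chord tone (the fifth of F# major triad).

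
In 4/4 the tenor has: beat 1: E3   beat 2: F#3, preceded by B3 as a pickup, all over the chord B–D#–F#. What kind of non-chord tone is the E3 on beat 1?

Appoggiatura.

The harmony at that moment is B major triad (B, D#, F#); E3 is not a chord tone.
It is approached by leap down from B3 and left by step up to F#3.
Leap in, step out, metrically accented — an appoggiatura.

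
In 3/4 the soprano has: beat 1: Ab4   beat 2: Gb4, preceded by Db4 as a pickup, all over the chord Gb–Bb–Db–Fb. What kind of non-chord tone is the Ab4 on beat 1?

Appoggiatura.

The harmony at that moment is Gb dominant seventh chord (Gb, Bb, Db, Fb); Ab4 is not a chord tone.
It is approached by leap up from Db4 and left by step down to Gb4.
Leap in, step out, metrically accented — an appoggiatura.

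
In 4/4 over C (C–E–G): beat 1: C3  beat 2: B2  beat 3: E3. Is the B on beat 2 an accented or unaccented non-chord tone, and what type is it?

Unaccented escape tone.

The harmony at that moment is C major triad (C, E, G); B2 is not a chord tone.
It is approached by step down from C3 and left by leap up to E3.
Step in, leap out — an escape tone.
It falls on a weak beat, so it is unaccented.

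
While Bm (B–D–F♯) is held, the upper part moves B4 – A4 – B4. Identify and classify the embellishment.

The harmony at that moment is B minor triad (B, D, F♯); A4 is not a chord tone.
It is approached by step down from B4 and left by step up to B4.
Step away and step back to the same note — a neighbor tone (lower neighbor).

A4 is a neighbor tone.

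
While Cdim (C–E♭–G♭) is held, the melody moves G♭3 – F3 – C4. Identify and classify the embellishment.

F3 is an escape tone.

The harmony at that moment is C diminished triad (C, E♭, G♭); F3 is not a chord tone.
It is approached by step down from G♭3 and left by leap up to C4.
Step in, leap out — an escape tone.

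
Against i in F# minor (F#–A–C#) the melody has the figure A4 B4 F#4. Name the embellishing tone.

The harmony at that moment is F# minor triad (F#, A, C#); B4 is not a chord tone.
It is approached by step up from A4 and left by leap down to F#4.
Step in, leap out — an escape tone.

B4 is an escape tone.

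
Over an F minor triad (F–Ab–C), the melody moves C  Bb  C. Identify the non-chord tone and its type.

The harmony at that moment is F minor triad (F, Ab, C); Bb is not a chord tone.
It is approached by step down from C and left by step up to C.
Step away and step back to the same note — a neighbor tone (lower neighbor).

Bb is a neighbor tone.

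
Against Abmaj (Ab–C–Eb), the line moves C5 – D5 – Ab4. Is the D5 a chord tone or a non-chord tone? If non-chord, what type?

The harmony at that moment is Ab major triad (Ab, C, Eb); D5 is not a chord tone.
It is approached by step up from C5 and left by leap down to Ab4.
Step in, leap out — an escape tone.

Non-chord tone — an escape tone.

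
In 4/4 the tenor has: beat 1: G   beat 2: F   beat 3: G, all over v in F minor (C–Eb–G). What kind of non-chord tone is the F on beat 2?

The harmony at that moment is C minor triad (C, Eb, G); F is not a chord tone.
It is approached by step down from G and left by step up to G.
Step away and step back to the same note — a neighbor tone (lower neighbor).

Lower neighbor tone.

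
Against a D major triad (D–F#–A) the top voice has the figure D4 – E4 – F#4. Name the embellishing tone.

E4 is a passing tone.

The harmony at that moment is D major triad (D, F#, A); E4 is not a chord tone.
It is approached by step up from D4 and left by step up to F#4.
Step in, step out in the same direction — a passing tone.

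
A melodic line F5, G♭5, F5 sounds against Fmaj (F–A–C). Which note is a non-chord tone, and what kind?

G♭5 is a neighbor tone.

The harmony at that moment is F major triad (F, A, C); G♭5 is not a chord tone.
It is approached by step up from F5 and left by step down to F5.
Step away and step back to the same note — a neighbor tone (upper neighbor).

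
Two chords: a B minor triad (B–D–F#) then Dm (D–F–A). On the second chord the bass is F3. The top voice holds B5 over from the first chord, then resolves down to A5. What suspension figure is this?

4–3 suspension.

At the second chord the bass is F3. The suspended B5 lies a fourth above the bass; after resolving down by step to A5, the interval above the bass becomes a third.
Suspension figures are named by those two intervals: 4–3.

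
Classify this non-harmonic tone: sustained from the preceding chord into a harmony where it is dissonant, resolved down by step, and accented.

Approach: by preparation — the pitch is first a chord tone, then held (tied or repeated) while the harmony changes under it. Departure: down by step. Metric position: strong.
A prepared dissonance that resolves downward by step — a suspension. (The same figure resolving upward would be a retardation.)

Suspension.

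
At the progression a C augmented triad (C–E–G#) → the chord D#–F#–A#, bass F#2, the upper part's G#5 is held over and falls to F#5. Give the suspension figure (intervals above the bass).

9–8 suspension.

At the second chord the bass is F#2. The suspended G#5 lies a ninth above the bass; after resolving down by step to F#5, the interval above the bass becomes an octave.
Suspension figures are named by those two intervals: 9–8.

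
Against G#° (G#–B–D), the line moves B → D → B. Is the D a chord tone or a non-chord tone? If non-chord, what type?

G# diminished triad contains G#, B, D; D is the fifth, so it is a chord tone.

Chord tone (the fifth of G# diminished triad).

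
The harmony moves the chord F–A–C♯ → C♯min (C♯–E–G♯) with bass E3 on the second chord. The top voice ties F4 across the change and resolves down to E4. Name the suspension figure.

9–8 suspension.

At the second chord the bass is E3. The suspended F4 lies a ninth above the bass; after resolving down by step to E4, the interval above the bass becomes an octave.
Suspension figures are named by those two intervals: 9–8.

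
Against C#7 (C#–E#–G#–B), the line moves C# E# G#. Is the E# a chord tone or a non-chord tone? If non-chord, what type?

Chord tone (the third of C# dominant seventh chord).

C# dominant seventh chord contains C#, E#, G#, B; E# is the third, so it is a chord tone.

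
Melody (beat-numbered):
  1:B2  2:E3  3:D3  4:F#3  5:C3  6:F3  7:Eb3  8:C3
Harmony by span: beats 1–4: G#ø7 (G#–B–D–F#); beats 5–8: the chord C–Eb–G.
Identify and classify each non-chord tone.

E3 (beat 2) — appoggiatura; F3 (beat 6) — appoggiatura.

The harmony at that moment is G# half-diminished seventh chord (G#, B, D, F#); E3 is not a chord tone.
It is approached by leap up from B2 and left by step down to D3.
Leap in, step out — an appoggiatura.
The harmony at that moment is C minor triad (C, Eb, G); F3 is not a chord tone.
It is approached by leap up from C3 and left by step down to Eb3.
Leap in, step out — an appoggiatura.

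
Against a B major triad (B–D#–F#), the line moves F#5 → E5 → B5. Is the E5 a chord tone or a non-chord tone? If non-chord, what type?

Non-chord tone — an escape tone.

The harmony at that moment is B major triad (B, D#, F#); E5 is not a chord tone.
It is approached by step down from F#5 and left by leap up to B5.
Step in, leap out — an escape tone.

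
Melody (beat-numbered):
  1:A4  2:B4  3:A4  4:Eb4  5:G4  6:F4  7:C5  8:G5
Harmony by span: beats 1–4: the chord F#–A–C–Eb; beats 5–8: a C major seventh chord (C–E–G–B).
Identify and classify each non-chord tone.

The harmony at that moment is F# diminished seventh chord (F#, A, C, Eb); B4 is not a chord tone.
It is approached by step up from A4 and left by step down to A4.
Step away and step back to the same note — a neighbor tone (upper neighbor).
The harmony at that moment is C major seventh chord (C, E, G, B); F4 is not a chord tone.
It is approached by step down from G4 and left by leap up to C5.
Step in, leap out — an escape tone.

B4 (beat 2) — neighbor tone; F4 (beat 6) — escape tone.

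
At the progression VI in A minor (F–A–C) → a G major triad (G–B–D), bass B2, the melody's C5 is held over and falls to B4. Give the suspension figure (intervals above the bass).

9–8 suspension.

At the second chord the bass is B2. The suspended C5 lies a ninth above the bass; after resolving down by step to B4, the interval above the bass becomes an octave.
Suspension figures are named by those two intervals: 9–8.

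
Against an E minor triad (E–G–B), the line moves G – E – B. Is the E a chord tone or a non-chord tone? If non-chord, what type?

Chord tone (the root of E minor triad).

E minor triad contains E, G, B; E is the root, so it is a chord tone.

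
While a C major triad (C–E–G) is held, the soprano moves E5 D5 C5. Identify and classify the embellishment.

D5 is a passing tone.

The harmony at that moment is C major triad (C, E, G); D5 is not a chord tone.
It is approached by step down from E5 and left by step down to C5.
Step in, step out in the same direction — a passing tone.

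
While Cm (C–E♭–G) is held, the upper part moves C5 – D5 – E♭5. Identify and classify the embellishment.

D5 is a passing tone.

The harmony at that moment is C minor triad (C, E♭, G); D5 is not a chord tone.
It is approached by step up from C5 and left by step up to E♭5.
Step in, step out in the same direction — a passing tone.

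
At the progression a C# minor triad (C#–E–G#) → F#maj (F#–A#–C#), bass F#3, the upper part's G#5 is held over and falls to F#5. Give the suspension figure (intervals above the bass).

At the second chord the bass is F#3. The suspended G#5 lies a ninth above the bass; after resolving down by step to F#5, the interval above the bass becomes an octave.
Suspension figures are named by those two intervals: 9–8.

9–8 suspension.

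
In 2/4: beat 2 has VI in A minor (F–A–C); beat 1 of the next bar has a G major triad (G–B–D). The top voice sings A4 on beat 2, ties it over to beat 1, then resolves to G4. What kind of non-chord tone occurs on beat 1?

Suspension.

The harmony at that moment is G major triad (G, B, D); A4 is not a chord tone.
It is held over (the same pitch as the preceding A4) and left by step down to G4.
Held over from the previous chord and resolving down by step — a suspension.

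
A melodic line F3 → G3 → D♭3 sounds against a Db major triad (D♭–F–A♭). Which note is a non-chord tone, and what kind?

The harmony at that moment is D♭ major triad (D♭, F, A♭); G3 is not a chord tone.
It is approached by step up from F3 and left by leap down to D♭3.
Step in, leap out — an escape tone.

G3 is an escape tone.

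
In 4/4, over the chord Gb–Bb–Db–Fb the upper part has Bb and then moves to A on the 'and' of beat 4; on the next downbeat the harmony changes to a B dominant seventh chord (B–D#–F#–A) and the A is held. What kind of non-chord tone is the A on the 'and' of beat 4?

The harmony at that moment is Gb dominant seventh chord (Gb, Bb, Db, Fb); A is not a chord tone.
It is approached by step down from Bb and then sustained as the same pitch into the next harmony.
Arriving early and becoming a chord tone when the harmony changes — an anticipation.

Anticipation.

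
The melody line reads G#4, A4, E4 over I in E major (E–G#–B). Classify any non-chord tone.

The harmony at that moment is E major triad (E, G#, B); A4 is not a chord tone.
It is approached by step up from G#4 and left by leap down to E4.
Step in, leap out — an escape tone.

A4 is an escape tone.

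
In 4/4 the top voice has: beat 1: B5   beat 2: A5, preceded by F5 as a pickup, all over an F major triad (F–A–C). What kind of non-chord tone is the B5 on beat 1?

Appoggiatura.

The harmony at that moment is F major triad (F, A, C); B5 is not a chord tone.
It is approached by leap up from F5 and left by step down to A5.
Leap in, step out, metrically accented — an appoggiatura.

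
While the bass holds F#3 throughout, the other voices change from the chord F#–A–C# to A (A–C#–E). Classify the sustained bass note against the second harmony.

The harmony at that moment is A major triad (A, C#, E); F#3 is not a chord tone.
It is held over (the same pitch as the preceding F#3) and then sustained as the same pitch into the next harmony.
Sustained through a change of harmony — a pedal tone.

Pedal tone (pedal point).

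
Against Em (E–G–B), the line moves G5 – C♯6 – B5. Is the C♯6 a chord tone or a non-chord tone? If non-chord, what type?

The harmony at that moment is E minor triad (E, G, B); C♯6 is not a chord tone.
It is approached by leap up from G5 and left by step down to B5.
Leap in, step out — an appoggiatura.

Non-chord tone — an appoggiatura.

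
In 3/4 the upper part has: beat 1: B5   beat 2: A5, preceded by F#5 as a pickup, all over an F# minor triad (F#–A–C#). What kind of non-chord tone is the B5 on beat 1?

The harmony at that moment is F# minor triad (F#, A, C#); B5 is not a chord tone.
It is approached by leap up from F#5 and left by step down to A5.
Leap in, step out, metrically accented — an appoggiatura.

Appoggiatura.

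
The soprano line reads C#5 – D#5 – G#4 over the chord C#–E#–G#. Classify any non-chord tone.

D#5 is an escape tone.

The harmony at that moment is C# major triad (C#, E#, G#); D#5 is not a chord tone.
It is approached by step up from C#5 and left by leap down to G#4.
Step in, leap out — an escape tone.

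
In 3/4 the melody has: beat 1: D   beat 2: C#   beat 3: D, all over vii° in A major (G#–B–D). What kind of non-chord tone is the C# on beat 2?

Lower neighbor tone.

The harmony at that moment is G# diminished triad (G#, B, D); C# is not a chord tone.
It is approached by step down from D and left by step up to D.
Step away and step back to the same note — a neighbor tone (lower neighbor).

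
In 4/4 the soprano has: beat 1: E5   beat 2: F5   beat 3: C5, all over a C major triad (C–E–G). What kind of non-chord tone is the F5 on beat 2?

The harmony at that moment is C major triad (C, E, G); F5 is not a chord tone.
It is approached by step up from E5 and left by leap down to C5.
Step in, leap out, on a weak beat — an escape tone.

Escape tone.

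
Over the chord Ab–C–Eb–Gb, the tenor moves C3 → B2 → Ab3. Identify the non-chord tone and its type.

B2 is an escape tone.

The harmony at that moment is Ab dominant seventh chord (Ab, C, Eb, Gb); B2 is not a chord tone.
It is approached by step down from C3 and left by leap up to Ab3.
Step in, leap out — an escape tone.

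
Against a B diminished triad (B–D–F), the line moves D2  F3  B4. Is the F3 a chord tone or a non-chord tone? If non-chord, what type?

B diminished triad contains B, D, F; F is the fifth, so it is a chord tone.

Chord tone (the fifth of B diminished triad).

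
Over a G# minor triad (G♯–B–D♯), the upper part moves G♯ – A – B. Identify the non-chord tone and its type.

A is a passing tone.

The harmony at that moment is G♯ minor triad (G♯, B, D♯); A is not a chord tone.
It is approached by step up from G♯ and left by step up to B.
Step in, step out in the same direction — a passing tone.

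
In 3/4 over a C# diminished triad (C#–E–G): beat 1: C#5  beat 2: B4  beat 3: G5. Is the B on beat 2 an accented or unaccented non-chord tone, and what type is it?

Unaccented escape tone.

The harmony at that moment is C# diminished triad (C#, E, G); B4 is not a chord tone.
It is approached by step down from C#5 and left by leap up to G5.
Step in, leap out — an escape tone.
It falls on a weak beat, so it is unaccented.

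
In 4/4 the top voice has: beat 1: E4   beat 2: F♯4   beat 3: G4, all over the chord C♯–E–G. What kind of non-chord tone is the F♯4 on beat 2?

Passing tone.

The harmony at that moment is C♯ diminished triad (C♯, E, G); F♯4 is not a chord tone.
It is approached by step up from E4 and left by step up to G4.
Step in, step out in the same direction — a passing tone.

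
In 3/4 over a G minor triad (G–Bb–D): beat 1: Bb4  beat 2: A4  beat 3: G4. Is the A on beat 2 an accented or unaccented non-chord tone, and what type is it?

Unaccented passing tone.

The harmony at that moment is G minor triad (G, Bb, D); A4 is not a chord tone.
It is approached by step down from Bb4 and left by step down to G4.
Step in, step out in the same direction — a passing tone.
It falls on a weak beat, so it is unaccented.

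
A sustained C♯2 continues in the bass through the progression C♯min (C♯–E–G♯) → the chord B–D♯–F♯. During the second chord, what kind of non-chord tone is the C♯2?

The harmony at that moment is B major triad (B, D♯, F♯); C♯2 is not a chord tone.
It is held over (the same pitch as the preceding C♯2) and then sustained as the same pitch into the next harmony.
Sustained through a change of harmony — a pedal tone.

Pedal tone (pedal point).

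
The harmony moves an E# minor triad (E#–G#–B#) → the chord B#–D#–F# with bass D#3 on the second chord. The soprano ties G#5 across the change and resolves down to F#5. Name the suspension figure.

At the second chord the bass is D#3. The suspended G#5 lies a fourth above the bass; after resolving down by step to F#5, the interval above the bass becomes a third.
Suspension figures are named by those two intervals: 4–3.

4–3 suspension.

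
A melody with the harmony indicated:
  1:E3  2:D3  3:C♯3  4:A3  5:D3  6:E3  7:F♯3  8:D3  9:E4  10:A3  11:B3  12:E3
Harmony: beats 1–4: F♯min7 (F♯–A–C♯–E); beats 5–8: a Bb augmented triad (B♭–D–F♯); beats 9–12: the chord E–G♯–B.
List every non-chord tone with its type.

D3 (beat 2) — passing tone; E3 (beat 6) — passing tone; A3 (beat 10) — appoggiatura.

The harmony at that moment is F♯ minor seventh chord (F♯, A, C♯, E); D3 is not a chord tone.
It is approached by step down from E3 and left by step down to C♯3.
Step in, step out in the same direction — a passing tone.
The harmony at that moment is B♭ augmented triad (B♭, D, F♯); E3 is not a chord tone.
It is approached by step up from D3 and left by step up to F♯3.
Step in, step out in the same direction — a passing tone.
The harmony at that moment is E major triad (E, G♯, B); A3 is not a chord tone.
It is approached by leap down from E4 and left by step up to B3.
Leap in, step out — an appoggiatura.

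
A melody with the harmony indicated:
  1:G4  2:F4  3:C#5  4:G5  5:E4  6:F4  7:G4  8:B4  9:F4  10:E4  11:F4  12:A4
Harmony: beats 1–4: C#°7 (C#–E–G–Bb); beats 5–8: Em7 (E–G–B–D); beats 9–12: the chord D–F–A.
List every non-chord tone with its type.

F4 (beat 2) — escape tone; F4 (beat 6) — passing tone; E4 (beat 10) — neighbor tone.

The harmony at that moment is C# diminished seventh chord (C#, E, G, Bb); F4 is not a chord tone.
It is approached by step down from G4 and left by leap up to C#5.
Step in, leap out — an escape tone.
The harmony at that moment is E minor seventh chord (E, G, B, D); F4 is not a chord tone.
It is approached by step up from E4 and left by step up to G4.
Step in, step out in the same direction — a passing tone.
The harmony at that moment is D minor triad (D, F, A); E4 is not a chord tone.
It is approached by step down from F4 and left by step up to F4.
Step away and step back to the same note — a neighbor tone (lower neighbor).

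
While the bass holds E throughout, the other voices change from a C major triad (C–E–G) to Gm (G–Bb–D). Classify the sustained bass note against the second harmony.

The harmony at that moment is G minor triad (G, Bb, D); E is not a chord tone.
It is held over (the same pitch as the preceding E) and then sustained as the same pitch into the next harmony.
Sustained through a change of harmony — a pedal tone.

Pedal tone (pedal point).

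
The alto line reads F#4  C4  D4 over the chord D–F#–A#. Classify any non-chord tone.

The harmony at that moment is D augmented triad (D, F#, A#); C4 is not a chord tone.
It is approached by leap down from F#4 and left by step up to D4.
Leap in, step out — an appoggiatura.

C4 is an appoggiatura.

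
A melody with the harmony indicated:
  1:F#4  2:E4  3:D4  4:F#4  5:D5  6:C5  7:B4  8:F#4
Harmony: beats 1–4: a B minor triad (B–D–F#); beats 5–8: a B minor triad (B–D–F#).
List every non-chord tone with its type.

E4 (beat 2) — passing tone; C5 (beat 6) — passing tone.

The harmony at that moment is B minor triad (B, D, F#); E4 is not a chord tone.
It is approached by step down from F#4 and left by step down to D4.
Step in, step out in the same direction — a passing tone.
The harmony at that moment is B minor triad (B, D, F#); C5 is not a chord tone.
It is approached by step down from D5 and left by step down to B4.
Step in, step out in the same direction — a passing tone.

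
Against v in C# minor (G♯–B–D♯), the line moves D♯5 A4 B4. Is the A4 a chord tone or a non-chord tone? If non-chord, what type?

Non-chord tone — an appoggiatura.

The harmony at that moment is G♯ minor triad (G♯, B, D♯); A4 is not a chord tone.
It is approached by leap down from D♯5 and left by step up to B4.
Leap in, step out — an appoggiatura.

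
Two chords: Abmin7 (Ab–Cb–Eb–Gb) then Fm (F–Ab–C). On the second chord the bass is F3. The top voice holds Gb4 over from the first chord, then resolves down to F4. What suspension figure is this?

9–8 suspension.

At the second chord the bass is F3. The suspended Gb4 lies a ninth above the bass; after resolving down by step to F4, the interval above the bass becomes an octave.
Suspension figures are named by those two intervals: 9–8.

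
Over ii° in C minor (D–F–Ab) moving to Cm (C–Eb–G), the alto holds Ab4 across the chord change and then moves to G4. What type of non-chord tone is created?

The harmony at that moment is C minor triad (C, Eb, G); Ab4 is not a chord tone.
It is held over (the same pitch as the preceding Ab4) and left by step down to G4.
Held over from the previous chord and resolving down by step — a suspension.

Ab4 is a suspension.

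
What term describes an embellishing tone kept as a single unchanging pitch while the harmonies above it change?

Pedal tone.

Approach: none. Departure: none — a single pitch is sustained while the chords change around it, passing through harmonies that do not contain it.
No melodic motion at all; the dissonance is created entirely by the moving harmonies against the stationary note — a pedal tone (pedal point).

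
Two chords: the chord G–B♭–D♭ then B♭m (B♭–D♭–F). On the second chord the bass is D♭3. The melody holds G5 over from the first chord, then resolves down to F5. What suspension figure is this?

4–3 suspension.

At the second chord the bass is D♭3. The suspended G5 lies a fourth above the bass; after resolving down by step to F5, the interval above the bass becomes a third.
Suspension figures are named by those two intervals: 4–3.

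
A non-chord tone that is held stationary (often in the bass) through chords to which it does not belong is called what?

Pedal tone.

Approach: none. Departure: none — a single pitch is sustained while the chords change around it, passing through harmonies that do not contain it.
No melodic motion at all; the dissonance is created entirely by the moving harmonies against the stationary note — a pedal tone (pedal point).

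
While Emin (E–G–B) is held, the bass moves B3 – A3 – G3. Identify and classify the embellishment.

A3 is a passing tone.

The harmony at that moment is E minor triad (E, G, B); A3 is not a chord tone.
It is approached by step down from B3 and left by step down to G3.
Step in, step out in the same direction — a passing tone.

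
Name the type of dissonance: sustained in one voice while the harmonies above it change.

Approach: none. Departure: none — a single pitch is sustained while the chords change around it, passing through harmonies that do not contain it.
No melodic motion at all; the dissonance is created entirely by the moving harmonies against the stationary note — a pedal tone (pedal point).

Pedal tone.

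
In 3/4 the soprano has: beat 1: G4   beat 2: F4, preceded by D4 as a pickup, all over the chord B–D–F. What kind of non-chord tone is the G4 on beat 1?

Appoggiatura.

The harmony at that moment is B diminished triad (B, D, F); G4 is not a chord tone.
It is approached by leap up from D4 and left by step down to F4.
Leap in, step out, metrically accented — an appoggiatura.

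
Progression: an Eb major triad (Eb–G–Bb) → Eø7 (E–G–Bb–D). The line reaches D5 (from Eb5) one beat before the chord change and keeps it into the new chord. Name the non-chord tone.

D5 is an anticipation.

The harmony at that moment is Eb major triad (Eb, G, Bb); D5 is not a chord tone.
It is approached by step down from Eb5 and then sustained as the same pitch into the next harmony.
Arriving early and becoming a chord tone when the harmony changes — an anticipation.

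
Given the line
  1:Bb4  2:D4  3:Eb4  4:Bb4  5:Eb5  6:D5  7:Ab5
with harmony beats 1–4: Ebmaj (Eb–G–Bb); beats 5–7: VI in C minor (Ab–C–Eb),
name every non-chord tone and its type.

The harmony at that moment is Eb major triad (Eb, G, Bb); D4 is not a chord tone.
It is approached by leap down from Bb4 and left by step up to Eb4.
Leap in, step out — an appoggiatura.
The harmony at that moment is Ab major triad (Ab, C, Eb); D5 is not a chord tone.
It is approached by step down from Eb5 and left by leap up to Ab5.
Step in, leap out — an escape tone.

D4 (beat 2) — appoggiatura; D5 (beat 6) — escape tone.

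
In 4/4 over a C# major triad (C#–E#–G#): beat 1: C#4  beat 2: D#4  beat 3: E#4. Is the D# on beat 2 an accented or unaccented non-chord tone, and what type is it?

Unaccented passing tone.

The harmony at that moment is C# major triad (C#, E#, G#); D#4 is not a chord tone.
It is approached by step up from C#4 and left by step up to E#4.
Step in, step out in the same direction — a passing tone.
It falls on a weak beat, so it is unaccented.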